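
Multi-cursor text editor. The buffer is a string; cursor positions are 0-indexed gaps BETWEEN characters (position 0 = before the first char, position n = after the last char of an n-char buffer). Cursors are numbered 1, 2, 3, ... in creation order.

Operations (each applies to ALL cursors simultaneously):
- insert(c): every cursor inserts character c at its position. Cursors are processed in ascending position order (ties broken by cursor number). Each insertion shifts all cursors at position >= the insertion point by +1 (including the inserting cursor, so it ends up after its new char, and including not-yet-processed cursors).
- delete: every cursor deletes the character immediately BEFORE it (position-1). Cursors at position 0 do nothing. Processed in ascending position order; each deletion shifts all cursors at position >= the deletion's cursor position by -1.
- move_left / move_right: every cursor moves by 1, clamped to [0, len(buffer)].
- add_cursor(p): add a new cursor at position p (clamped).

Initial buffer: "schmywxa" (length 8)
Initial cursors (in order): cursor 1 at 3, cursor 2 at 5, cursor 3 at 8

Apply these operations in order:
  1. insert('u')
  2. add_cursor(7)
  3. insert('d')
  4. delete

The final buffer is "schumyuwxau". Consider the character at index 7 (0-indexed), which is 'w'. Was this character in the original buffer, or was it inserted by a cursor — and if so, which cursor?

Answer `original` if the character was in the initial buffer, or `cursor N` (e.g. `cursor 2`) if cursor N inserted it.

Answer: original

Derivation:
After op 1 (insert('u')): buffer="schumyuwxau" (len 11), cursors c1@4 c2@7 c3@11, authorship ...1..2...3
After op 2 (add_cursor(7)): buffer="schumyuwxau" (len 11), cursors c1@4 c2@7 c4@7 c3@11, authorship ...1..2...3
After op 3 (insert('d')): buffer="schudmyuddwxaud" (len 15), cursors c1@5 c2@10 c4@10 c3@15, authorship ...11..224...33
After op 4 (delete): buffer="schumyuwxau" (len 11), cursors c1@4 c2@7 c4@7 c3@11, authorship ...1..2...3
Authorship (.=original, N=cursor N): . . . 1 . . 2 . . . 3
Index 7: author = original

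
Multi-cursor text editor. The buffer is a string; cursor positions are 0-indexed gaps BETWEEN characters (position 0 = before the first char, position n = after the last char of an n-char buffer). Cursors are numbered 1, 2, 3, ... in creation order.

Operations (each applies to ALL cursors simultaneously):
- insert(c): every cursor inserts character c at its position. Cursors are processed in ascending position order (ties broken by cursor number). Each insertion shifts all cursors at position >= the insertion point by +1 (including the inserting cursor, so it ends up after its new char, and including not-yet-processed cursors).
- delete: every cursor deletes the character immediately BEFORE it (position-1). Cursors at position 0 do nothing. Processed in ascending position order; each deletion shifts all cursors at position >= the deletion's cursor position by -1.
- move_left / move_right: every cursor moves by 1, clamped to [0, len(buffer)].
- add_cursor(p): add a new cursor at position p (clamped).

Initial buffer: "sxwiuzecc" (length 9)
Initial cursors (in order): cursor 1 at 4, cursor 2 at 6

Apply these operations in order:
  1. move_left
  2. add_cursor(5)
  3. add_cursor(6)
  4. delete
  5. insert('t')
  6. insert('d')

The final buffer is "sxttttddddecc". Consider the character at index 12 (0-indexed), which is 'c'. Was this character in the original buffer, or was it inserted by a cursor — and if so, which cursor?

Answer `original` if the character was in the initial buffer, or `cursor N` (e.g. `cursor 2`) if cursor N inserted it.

Answer: original

Derivation:
After op 1 (move_left): buffer="sxwiuzecc" (len 9), cursors c1@3 c2@5, authorship .........
After op 2 (add_cursor(5)): buffer="sxwiuzecc" (len 9), cursors c1@3 c2@5 c3@5, authorship .........
After op 3 (add_cursor(6)): buffer="sxwiuzecc" (len 9), cursors c1@3 c2@5 c3@5 c4@6, authorship .........
After op 4 (delete): buffer="sxecc" (len 5), cursors c1@2 c2@2 c3@2 c4@2, authorship .....
After op 5 (insert('t')): buffer="sxttttecc" (len 9), cursors c1@6 c2@6 c3@6 c4@6, authorship ..1234...
After op 6 (insert('d')): buffer="sxttttddddecc" (len 13), cursors c1@10 c2@10 c3@10 c4@10, authorship ..12341234...
Authorship (.=original, N=cursor N): . . 1 2 3 4 1 2 3 4 . . .
Index 12: author = original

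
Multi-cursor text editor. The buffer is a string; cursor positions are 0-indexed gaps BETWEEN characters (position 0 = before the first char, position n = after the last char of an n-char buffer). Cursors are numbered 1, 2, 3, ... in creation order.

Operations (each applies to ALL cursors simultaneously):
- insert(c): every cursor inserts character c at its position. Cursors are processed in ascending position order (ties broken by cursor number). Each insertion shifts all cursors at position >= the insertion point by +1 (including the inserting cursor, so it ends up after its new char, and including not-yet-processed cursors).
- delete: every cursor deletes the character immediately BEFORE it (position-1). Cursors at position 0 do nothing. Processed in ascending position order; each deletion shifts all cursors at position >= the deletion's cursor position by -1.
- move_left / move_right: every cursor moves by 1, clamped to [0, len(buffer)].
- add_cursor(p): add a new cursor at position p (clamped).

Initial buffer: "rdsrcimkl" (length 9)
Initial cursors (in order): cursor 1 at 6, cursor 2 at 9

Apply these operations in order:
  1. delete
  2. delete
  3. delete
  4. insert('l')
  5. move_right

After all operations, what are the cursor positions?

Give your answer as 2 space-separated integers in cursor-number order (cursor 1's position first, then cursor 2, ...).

Answer: 5 5

Derivation:
After op 1 (delete): buffer="rdsrcmk" (len 7), cursors c1@5 c2@7, authorship .......
After op 2 (delete): buffer="rdsrm" (len 5), cursors c1@4 c2@5, authorship .....
After op 3 (delete): buffer="rds" (len 3), cursors c1@3 c2@3, authorship ...
After op 4 (insert('l')): buffer="rdsll" (len 5), cursors c1@5 c2@5, authorship ...12
After op 5 (move_right): buffer="rdsll" (len 5), cursors c1@5 c2@5, authorship ...12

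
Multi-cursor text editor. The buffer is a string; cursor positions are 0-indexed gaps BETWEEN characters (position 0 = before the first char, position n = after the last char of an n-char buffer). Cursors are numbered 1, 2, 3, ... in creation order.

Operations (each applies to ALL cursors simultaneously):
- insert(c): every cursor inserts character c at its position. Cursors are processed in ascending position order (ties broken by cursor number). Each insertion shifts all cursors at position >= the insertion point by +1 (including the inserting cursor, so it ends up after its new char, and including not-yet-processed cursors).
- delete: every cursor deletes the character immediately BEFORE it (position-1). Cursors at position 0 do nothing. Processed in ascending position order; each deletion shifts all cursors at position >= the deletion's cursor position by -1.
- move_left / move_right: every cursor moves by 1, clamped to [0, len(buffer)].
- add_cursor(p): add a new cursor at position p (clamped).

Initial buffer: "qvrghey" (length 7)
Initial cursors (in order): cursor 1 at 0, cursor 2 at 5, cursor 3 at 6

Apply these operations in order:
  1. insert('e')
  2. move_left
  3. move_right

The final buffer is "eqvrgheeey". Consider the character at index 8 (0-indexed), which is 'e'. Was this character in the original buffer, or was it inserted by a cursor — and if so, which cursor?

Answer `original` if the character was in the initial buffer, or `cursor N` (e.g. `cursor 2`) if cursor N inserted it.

After op 1 (insert('e')): buffer="eqvrgheeey" (len 10), cursors c1@1 c2@7 c3@9, authorship 1.....2.3.
After op 2 (move_left): buffer="eqvrgheeey" (len 10), cursors c1@0 c2@6 c3@8, authorship 1.....2.3.
After op 3 (move_right): buffer="eqvrgheeey" (len 10), cursors c1@1 c2@7 c3@9, authorship 1.....2.3.
Authorship (.=original, N=cursor N): 1 . . . . . 2 . 3 .
Index 8: author = 3

Answer: cursor 3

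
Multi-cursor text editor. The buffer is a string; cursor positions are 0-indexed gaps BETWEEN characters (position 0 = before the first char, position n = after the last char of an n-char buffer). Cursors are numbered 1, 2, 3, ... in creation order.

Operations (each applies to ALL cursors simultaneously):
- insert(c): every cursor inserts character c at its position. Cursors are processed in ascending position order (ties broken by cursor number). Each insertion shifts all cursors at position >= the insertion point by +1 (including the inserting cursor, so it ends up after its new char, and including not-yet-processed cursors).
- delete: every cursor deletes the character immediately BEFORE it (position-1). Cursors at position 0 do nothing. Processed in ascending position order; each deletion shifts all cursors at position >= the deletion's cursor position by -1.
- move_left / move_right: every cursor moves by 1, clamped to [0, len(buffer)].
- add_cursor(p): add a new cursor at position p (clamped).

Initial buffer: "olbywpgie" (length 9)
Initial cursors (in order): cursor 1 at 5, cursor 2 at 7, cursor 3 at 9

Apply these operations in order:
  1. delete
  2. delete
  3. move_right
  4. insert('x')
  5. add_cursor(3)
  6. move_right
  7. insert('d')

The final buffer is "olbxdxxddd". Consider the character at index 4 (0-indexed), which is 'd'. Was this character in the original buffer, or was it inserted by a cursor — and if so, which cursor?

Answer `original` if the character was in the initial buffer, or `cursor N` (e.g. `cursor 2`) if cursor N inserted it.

After op 1 (delete): buffer="olbypi" (len 6), cursors c1@4 c2@5 c3@6, authorship ......
After op 2 (delete): buffer="olb" (len 3), cursors c1@3 c2@3 c3@3, authorship ...
After op 3 (move_right): buffer="olb" (len 3), cursors c1@3 c2@3 c3@3, authorship ...
After op 4 (insert('x')): buffer="olbxxx" (len 6), cursors c1@6 c2@6 c3@6, authorship ...123
After op 5 (add_cursor(3)): buffer="olbxxx" (len 6), cursors c4@3 c1@6 c2@6 c3@6, authorship ...123
After op 6 (move_right): buffer="olbxxx" (len 6), cursors c4@4 c1@6 c2@6 c3@6, authorship ...123
After op 7 (insert('d')): buffer="olbxdxxddd" (len 10), cursors c4@5 c1@10 c2@10 c3@10, authorship ...1423123
Authorship (.=original, N=cursor N): . . . 1 4 2 3 1 2 3
Index 4: author = 4

Answer: cursor 4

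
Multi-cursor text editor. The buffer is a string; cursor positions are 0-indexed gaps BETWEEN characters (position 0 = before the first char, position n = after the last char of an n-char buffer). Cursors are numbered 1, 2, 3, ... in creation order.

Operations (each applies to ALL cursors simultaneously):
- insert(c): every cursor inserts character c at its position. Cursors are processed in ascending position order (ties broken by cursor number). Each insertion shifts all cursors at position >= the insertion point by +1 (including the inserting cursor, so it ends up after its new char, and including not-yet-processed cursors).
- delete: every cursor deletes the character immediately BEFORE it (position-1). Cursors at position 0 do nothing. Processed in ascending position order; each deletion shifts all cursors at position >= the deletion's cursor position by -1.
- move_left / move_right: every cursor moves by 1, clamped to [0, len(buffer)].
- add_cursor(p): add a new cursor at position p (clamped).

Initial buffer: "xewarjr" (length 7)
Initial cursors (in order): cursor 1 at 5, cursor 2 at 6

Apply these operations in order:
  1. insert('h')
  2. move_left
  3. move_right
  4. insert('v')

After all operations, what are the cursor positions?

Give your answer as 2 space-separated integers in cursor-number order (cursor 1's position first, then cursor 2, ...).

Answer: 7 10

Derivation:
After op 1 (insert('h')): buffer="xewarhjhr" (len 9), cursors c1@6 c2@8, authorship .....1.2.
After op 2 (move_left): buffer="xewarhjhr" (len 9), cursors c1@5 c2@7, authorship .....1.2.
After op 3 (move_right): buffer="xewarhjhr" (len 9), cursors c1@6 c2@8, authorship .....1.2.
After op 4 (insert('v')): buffer="xewarhvjhvr" (len 11), cursors c1@7 c2@10, authorship .....11.22.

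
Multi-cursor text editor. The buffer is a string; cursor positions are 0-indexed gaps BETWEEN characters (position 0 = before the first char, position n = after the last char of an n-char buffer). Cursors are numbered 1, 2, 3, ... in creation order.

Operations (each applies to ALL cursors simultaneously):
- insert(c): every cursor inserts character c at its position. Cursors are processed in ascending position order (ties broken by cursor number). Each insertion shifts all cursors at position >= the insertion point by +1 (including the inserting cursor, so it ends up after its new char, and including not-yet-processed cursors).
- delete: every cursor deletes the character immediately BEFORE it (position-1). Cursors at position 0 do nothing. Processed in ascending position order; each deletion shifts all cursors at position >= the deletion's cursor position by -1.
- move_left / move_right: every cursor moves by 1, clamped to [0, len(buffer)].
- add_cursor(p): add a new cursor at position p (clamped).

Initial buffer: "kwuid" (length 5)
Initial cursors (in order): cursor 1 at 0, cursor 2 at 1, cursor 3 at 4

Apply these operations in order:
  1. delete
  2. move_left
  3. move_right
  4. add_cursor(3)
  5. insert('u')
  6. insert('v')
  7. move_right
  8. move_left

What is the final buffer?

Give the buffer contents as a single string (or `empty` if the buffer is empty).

After op 1 (delete): buffer="wud" (len 3), cursors c1@0 c2@0 c3@2, authorship ...
After op 2 (move_left): buffer="wud" (len 3), cursors c1@0 c2@0 c3@1, authorship ...
After op 3 (move_right): buffer="wud" (len 3), cursors c1@1 c2@1 c3@2, authorship ...
After op 4 (add_cursor(3)): buffer="wud" (len 3), cursors c1@1 c2@1 c3@2 c4@3, authorship ...
After op 5 (insert('u')): buffer="wuuuudu" (len 7), cursors c1@3 c2@3 c3@5 c4@7, authorship .12.3.4
After op 6 (insert('v')): buffer="wuuvvuuvduv" (len 11), cursors c1@5 c2@5 c3@8 c4@11, authorship .1212.33.44
After op 7 (move_right): buffer="wuuvvuuvduv" (len 11), cursors c1@6 c2@6 c3@9 c4@11, authorship .1212.33.44
After op 8 (move_left): buffer="wuuvvuuvduv" (len 11), cursors c1@5 c2@5 c3@8 c4@10, authorship .1212.33.44

Answer: wuuvvuuvduv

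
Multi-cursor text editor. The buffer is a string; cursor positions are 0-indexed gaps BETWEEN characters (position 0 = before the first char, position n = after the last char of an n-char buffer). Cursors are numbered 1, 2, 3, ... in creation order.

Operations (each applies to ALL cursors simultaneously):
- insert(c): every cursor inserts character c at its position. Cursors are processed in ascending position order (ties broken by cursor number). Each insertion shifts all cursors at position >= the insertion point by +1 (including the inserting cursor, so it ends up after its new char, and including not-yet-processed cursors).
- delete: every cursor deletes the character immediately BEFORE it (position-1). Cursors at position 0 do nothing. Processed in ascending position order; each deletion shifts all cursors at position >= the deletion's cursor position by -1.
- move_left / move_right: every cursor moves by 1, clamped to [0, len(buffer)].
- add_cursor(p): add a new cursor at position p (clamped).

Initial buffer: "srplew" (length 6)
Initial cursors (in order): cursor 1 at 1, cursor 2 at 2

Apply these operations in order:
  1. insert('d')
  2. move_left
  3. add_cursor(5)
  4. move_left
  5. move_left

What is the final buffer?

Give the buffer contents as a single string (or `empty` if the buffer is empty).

After op 1 (insert('d')): buffer="sdrdplew" (len 8), cursors c1@2 c2@4, authorship .1.2....
After op 2 (move_left): buffer="sdrdplew" (len 8), cursors c1@1 c2@3, authorship .1.2....
After op 3 (add_cursor(5)): buffer="sdrdplew" (len 8), cursors c1@1 c2@3 c3@5, authorship .1.2....
After op 4 (move_left): buffer="sdrdplew" (len 8), cursors c1@0 c2@2 c3@4, authorship .1.2....
After op 5 (move_left): buffer="sdrdplew" (len 8), cursors c1@0 c2@1 c3@3, authorship .1.2....

Answer: sdrdplew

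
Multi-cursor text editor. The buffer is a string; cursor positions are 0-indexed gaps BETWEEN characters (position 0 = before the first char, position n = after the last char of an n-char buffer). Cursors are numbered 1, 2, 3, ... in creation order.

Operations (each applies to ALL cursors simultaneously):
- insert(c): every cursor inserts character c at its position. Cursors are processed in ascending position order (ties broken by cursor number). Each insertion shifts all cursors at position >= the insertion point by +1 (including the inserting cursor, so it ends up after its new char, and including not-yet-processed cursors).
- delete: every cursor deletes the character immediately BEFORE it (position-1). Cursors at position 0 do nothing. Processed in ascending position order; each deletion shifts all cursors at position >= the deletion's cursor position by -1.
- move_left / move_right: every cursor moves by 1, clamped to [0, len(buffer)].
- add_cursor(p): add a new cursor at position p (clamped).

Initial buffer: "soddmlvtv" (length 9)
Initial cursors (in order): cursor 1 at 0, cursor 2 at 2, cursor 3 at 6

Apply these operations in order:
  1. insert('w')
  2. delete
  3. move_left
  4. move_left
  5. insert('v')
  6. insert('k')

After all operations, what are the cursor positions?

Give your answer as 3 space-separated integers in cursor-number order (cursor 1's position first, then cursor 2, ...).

Answer: 4 4 10

Derivation:
After op 1 (insert('w')): buffer="wsowddmlwvtv" (len 12), cursors c1@1 c2@4 c3@9, authorship 1..2....3...
After op 2 (delete): buffer="soddmlvtv" (len 9), cursors c1@0 c2@2 c3@6, authorship .........
After op 3 (move_left): buffer="soddmlvtv" (len 9), cursors c1@0 c2@1 c3@5, authorship .........
After op 4 (move_left): buffer="soddmlvtv" (len 9), cursors c1@0 c2@0 c3@4, authorship .........
After op 5 (insert('v')): buffer="vvsoddvmlvtv" (len 12), cursors c1@2 c2@2 c3@7, authorship 12....3.....
After op 6 (insert('k')): buffer="vvkksoddvkmlvtv" (len 15), cursors c1@4 c2@4 c3@10, authorship 1212....33.....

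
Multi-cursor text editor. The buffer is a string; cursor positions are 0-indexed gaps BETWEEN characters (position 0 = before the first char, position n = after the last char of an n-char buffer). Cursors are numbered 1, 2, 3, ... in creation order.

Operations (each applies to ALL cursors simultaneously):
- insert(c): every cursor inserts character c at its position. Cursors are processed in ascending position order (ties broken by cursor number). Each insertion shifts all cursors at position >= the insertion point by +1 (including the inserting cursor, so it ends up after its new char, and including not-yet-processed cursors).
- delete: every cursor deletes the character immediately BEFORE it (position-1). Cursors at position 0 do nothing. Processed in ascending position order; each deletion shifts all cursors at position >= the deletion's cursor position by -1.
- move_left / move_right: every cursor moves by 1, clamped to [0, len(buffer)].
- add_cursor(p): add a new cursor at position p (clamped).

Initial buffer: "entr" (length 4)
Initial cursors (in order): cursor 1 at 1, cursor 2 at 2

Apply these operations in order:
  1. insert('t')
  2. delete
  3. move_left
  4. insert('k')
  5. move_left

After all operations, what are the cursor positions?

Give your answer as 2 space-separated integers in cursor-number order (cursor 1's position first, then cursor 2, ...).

After op 1 (insert('t')): buffer="etnttr" (len 6), cursors c1@2 c2@4, authorship .1.2..
After op 2 (delete): buffer="entr" (len 4), cursors c1@1 c2@2, authorship ....
After op 3 (move_left): buffer="entr" (len 4), cursors c1@0 c2@1, authorship ....
After op 4 (insert('k')): buffer="kekntr" (len 6), cursors c1@1 c2@3, authorship 1.2...
After op 5 (move_left): buffer="kekntr" (len 6), cursors c1@0 c2@2, authorship 1.2...

Answer: 0 2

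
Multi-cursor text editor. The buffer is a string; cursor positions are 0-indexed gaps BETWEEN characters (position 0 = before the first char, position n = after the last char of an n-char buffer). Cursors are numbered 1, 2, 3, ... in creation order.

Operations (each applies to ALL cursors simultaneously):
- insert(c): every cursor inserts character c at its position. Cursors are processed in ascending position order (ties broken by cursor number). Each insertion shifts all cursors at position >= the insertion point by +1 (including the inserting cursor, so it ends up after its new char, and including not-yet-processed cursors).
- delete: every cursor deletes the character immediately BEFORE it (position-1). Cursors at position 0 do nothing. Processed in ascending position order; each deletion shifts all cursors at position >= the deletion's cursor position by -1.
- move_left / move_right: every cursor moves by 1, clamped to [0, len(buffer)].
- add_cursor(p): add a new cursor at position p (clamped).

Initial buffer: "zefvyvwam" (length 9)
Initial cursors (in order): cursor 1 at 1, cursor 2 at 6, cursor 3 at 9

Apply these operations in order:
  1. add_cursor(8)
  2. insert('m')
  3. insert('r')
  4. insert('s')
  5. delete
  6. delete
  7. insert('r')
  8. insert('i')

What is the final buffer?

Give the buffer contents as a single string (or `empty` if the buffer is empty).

After op 1 (add_cursor(8)): buffer="zefvyvwam" (len 9), cursors c1@1 c2@6 c4@8 c3@9, authorship .........
After op 2 (insert('m')): buffer="zmefvyvmwammm" (len 13), cursors c1@2 c2@8 c4@11 c3@13, authorship .1.....2..4.3
After op 3 (insert('r')): buffer="zmrefvyvmrwamrmmr" (len 17), cursors c1@3 c2@10 c4@14 c3@17, authorship .11.....22..44.33
After op 4 (insert('s')): buffer="zmrsefvyvmrswamrsmmrs" (len 21), cursors c1@4 c2@12 c4@17 c3@21, authorship .111.....222..444.333
After op 5 (delete): buffer="zmrefvyvmrwamrmmr" (len 17), cursors c1@3 c2@10 c4@14 c3@17, authorship .11.....22..44.33
After op 6 (delete): buffer="zmefvyvmwammm" (len 13), cursors c1@2 c2@8 c4@11 c3@13, authorship .1.....2..4.3
After op 7 (insert('r')): buffer="zmrefvyvmrwamrmmr" (len 17), cursors c1@3 c2@10 c4@14 c3@17, authorship .11.....22..44.33
After op 8 (insert('i')): buffer="zmriefvyvmriwamrimmri" (len 21), cursors c1@4 c2@12 c4@17 c3@21, authorship .111.....222..444.333

Answer: zmriefvyvmriwamrimmri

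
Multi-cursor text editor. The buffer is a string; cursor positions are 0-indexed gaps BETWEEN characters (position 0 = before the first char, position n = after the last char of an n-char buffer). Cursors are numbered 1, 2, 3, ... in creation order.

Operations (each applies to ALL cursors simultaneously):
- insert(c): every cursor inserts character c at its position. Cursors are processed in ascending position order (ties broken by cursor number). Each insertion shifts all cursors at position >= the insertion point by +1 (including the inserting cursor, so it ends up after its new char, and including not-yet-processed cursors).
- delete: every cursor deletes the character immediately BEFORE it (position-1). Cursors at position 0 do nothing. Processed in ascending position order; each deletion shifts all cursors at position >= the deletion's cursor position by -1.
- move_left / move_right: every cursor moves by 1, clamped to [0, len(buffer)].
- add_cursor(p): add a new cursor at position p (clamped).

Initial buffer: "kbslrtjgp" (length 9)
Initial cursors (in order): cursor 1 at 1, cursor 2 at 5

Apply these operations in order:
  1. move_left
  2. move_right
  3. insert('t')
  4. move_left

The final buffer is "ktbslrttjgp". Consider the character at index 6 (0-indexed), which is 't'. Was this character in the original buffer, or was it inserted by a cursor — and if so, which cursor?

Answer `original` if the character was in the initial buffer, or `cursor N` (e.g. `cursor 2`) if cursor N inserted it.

After op 1 (move_left): buffer="kbslrtjgp" (len 9), cursors c1@0 c2@4, authorship .........
After op 2 (move_right): buffer="kbslrtjgp" (len 9), cursors c1@1 c2@5, authorship .........
After op 3 (insert('t')): buffer="ktbslrttjgp" (len 11), cursors c1@2 c2@7, authorship .1....2....
After op 4 (move_left): buffer="ktbslrttjgp" (len 11), cursors c1@1 c2@6, authorship .1....2....
Authorship (.=original, N=cursor N): . 1 . . . . 2 . . . .
Index 6: author = 2

Answer: cursor 2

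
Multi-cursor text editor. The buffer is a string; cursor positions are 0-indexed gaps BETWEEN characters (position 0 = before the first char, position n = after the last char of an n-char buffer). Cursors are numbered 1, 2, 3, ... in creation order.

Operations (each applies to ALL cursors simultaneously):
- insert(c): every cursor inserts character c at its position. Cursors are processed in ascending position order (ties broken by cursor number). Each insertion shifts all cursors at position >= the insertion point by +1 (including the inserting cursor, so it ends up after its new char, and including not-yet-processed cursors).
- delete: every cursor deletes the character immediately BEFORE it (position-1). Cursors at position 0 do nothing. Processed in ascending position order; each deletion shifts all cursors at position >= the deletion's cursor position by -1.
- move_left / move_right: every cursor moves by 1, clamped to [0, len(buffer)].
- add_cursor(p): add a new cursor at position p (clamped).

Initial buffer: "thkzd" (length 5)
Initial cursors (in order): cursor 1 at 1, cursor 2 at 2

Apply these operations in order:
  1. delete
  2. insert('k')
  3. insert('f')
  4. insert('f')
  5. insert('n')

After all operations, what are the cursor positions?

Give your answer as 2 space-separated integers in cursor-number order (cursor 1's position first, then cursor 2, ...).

Answer: 8 8

Derivation:
After op 1 (delete): buffer="kzd" (len 3), cursors c1@0 c2@0, authorship ...
After op 2 (insert('k')): buffer="kkkzd" (len 5), cursors c1@2 c2@2, authorship 12...
After op 3 (insert('f')): buffer="kkffkzd" (len 7), cursors c1@4 c2@4, authorship 1212...
After op 4 (insert('f')): buffer="kkffffkzd" (len 9), cursors c1@6 c2@6, authorship 121212...
After op 5 (insert('n')): buffer="kkffffnnkzd" (len 11), cursors c1@8 c2@8, authorship 12121212...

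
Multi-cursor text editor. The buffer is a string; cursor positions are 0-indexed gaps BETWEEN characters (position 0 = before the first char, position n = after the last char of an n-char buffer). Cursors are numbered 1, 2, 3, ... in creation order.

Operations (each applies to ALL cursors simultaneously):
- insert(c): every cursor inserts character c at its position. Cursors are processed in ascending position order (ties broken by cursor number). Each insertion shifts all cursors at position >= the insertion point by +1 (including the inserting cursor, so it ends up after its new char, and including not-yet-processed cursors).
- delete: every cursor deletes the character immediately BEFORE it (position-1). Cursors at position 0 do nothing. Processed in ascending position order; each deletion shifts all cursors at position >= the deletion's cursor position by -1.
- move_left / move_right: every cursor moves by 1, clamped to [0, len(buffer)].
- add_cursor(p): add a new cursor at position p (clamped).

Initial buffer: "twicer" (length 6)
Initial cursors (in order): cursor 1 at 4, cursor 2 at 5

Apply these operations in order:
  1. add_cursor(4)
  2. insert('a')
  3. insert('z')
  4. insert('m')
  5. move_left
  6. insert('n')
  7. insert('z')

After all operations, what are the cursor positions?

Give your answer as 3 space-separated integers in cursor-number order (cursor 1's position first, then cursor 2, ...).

Answer: 13 19 13

Derivation:
After op 1 (add_cursor(4)): buffer="twicer" (len 6), cursors c1@4 c3@4 c2@5, authorship ......
After op 2 (insert('a')): buffer="twicaaear" (len 9), cursors c1@6 c3@6 c2@8, authorship ....13.2.
After op 3 (insert('z')): buffer="twicaazzeazr" (len 12), cursors c1@8 c3@8 c2@11, authorship ....1313.22.
After op 4 (insert('m')): buffer="twicaazzmmeazmr" (len 15), cursors c1@10 c3@10 c2@14, authorship ....131313.222.
After op 5 (move_left): buffer="twicaazzmmeazmr" (len 15), cursors c1@9 c3@9 c2@13, authorship ....131313.222.
After op 6 (insert('n')): buffer="twicaazzmnnmeaznmr" (len 18), cursors c1@11 c3@11 c2@16, authorship ....13131133.2222.
After op 7 (insert('z')): buffer="twicaazzmnnzzmeaznzmr" (len 21), cursors c1@13 c3@13 c2@19, authorship ....1313113133.22222.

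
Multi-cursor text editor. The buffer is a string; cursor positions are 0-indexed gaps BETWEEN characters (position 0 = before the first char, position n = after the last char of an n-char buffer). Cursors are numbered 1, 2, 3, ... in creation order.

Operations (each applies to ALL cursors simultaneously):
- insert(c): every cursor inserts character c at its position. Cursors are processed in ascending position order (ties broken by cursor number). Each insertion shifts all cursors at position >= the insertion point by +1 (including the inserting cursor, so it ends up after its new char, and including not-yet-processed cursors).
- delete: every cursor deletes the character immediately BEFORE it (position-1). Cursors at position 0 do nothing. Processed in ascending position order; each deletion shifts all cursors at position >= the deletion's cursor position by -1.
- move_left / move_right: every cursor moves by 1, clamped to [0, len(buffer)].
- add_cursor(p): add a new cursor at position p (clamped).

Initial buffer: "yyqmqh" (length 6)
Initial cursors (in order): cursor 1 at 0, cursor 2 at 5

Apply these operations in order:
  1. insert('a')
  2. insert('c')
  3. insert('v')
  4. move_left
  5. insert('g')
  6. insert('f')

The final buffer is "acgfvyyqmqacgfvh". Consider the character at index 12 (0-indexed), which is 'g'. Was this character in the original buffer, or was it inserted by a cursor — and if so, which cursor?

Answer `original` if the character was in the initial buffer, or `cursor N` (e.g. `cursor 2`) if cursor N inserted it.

Answer: cursor 2

Derivation:
After op 1 (insert('a')): buffer="ayyqmqah" (len 8), cursors c1@1 c2@7, authorship 1.....2.
After op 2 (insert('c')): buffer="acyyqmqach" (len 10), cursors c1@2 c2@9, authorship 11.....22.
After op 3 (insert('v')): buffer="acvyyqmqacvh" (len 12), cursors c1@3 c2@11, authorship 111.....222.
After op 4 (move_left): buffer="acvyyqmqacvh" (len 12), cursors c1@2 c2@10, authorship 111.....222.
After op 5 (insert('g')): buffer="acgvyyqmqacgvh" (len 14), cursors c1@3 c2@12, authorship 1111.....2222.
After op 6 (insert('f')): buffer="acgfvyyqmqacgfvh" (len 16), cursors c1@4 c2@14, authorship 11111.....22222.
Authorship (.=original, N=cursor N): 1 1 1 1 1 . . . . . 2 2 2 2 2 .
Index 12: author = 2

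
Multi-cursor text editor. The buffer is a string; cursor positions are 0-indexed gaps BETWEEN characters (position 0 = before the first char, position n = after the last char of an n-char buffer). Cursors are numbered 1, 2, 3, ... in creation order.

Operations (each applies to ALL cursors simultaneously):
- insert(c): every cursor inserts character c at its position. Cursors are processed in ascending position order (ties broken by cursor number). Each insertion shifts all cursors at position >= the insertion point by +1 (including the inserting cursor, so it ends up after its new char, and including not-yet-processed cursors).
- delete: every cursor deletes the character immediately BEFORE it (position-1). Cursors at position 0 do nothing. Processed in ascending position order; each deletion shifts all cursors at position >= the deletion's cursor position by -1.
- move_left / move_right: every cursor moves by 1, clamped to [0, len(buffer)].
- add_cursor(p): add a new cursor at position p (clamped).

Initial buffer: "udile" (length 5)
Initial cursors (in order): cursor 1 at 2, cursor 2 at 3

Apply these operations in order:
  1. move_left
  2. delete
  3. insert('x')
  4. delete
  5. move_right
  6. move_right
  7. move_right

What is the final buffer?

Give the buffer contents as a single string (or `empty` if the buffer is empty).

Answer: ile

Derivation:
After op 1 (move_left): buffer="udile" (len 5), cursors c1@1 c2@2, authorship .....
After op 2 (delete): buffer="ile" (len 3), cursors c1@0 c2@0, authorship ...
After op 3 (insert('x')): buffer="xxile" (len 5), cursors c1@2 c2@2, authorship 12...
After op 4 (delete): buffer="ile" (len 3), cursors c1@0 c2@0, authorship ...
After op 5 (move_right): buffer="ile" (len 3), cursors c1@1 c2@1, authorship ...
After op 6 (move_right): buffer="ile" (len 3), cursors c1@2 c2@2, authorship ...
After op 7 (move_right): buffer="ile" (len 3), cursors c1@3 c2@3, authorship ...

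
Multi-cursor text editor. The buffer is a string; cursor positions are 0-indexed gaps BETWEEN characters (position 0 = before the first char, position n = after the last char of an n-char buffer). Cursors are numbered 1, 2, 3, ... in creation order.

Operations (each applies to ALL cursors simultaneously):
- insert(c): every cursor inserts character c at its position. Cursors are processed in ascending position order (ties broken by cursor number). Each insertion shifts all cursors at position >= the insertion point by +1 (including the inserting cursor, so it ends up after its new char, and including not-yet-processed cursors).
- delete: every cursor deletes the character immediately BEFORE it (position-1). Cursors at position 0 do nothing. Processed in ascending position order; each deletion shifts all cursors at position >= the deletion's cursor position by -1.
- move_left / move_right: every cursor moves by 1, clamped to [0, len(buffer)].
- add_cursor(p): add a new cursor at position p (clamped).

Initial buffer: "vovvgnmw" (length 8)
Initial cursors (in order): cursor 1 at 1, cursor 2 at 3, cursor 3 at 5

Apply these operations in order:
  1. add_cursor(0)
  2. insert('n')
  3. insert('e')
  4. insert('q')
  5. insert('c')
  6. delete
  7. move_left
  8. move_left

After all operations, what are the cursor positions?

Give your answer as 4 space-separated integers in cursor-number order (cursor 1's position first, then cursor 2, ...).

After op 1 (add_cursor(0)): buffer="vovvgnmw" (len 8), cursors c4@0 c1@1 c2@3 c3@5, authorship ........
After op 2 (insert('n')): buffer="nvnovnvgnnmw" (len 12), cursors c4@1 c1@3 c2@6 c3@9, authorship 4.1..2..3...
After op 3 (insert('e')): buffer="nevneovnevgnenmw" (len 16), cursors c4@2 c1@5 c2@9 c3@13, authorship 44.11..22..33...
After op 4 (insert('q')): buffer="neqvneqovneqvgneqnmw" (len 20), cursors c4@3 c1@7 c2@12 c3@17, authorship 444.111..222..333...
After op 5 (insert('c')): buffer="neqcvneqcovneqcvgneqcnmw" (len 24), cursors c4@4 c1@9 c2@15 c3@21, authorship 4444.1111..2222..3333...
After op 6 (delete): buffer="neqvneqovneqvgneqnmw" (len 20), cursors c4@3 c1@7 c2@12 c3@17, authorship 444.111..222..333...
After op 7 (move_left): buffer="neqvneqovneqvgneqnmw" (len 20), cursors c4@2 c1@6 c2@11 c3@16, authorship 444.111..222..333...
After op 8 (move_left): buffer="neqvneqovneqvgneqnmw" (len 20), cursors c4@1 c1@5 c2@10 c3@15, authorship 444.111..222..333...

Answer: 5 10 15 1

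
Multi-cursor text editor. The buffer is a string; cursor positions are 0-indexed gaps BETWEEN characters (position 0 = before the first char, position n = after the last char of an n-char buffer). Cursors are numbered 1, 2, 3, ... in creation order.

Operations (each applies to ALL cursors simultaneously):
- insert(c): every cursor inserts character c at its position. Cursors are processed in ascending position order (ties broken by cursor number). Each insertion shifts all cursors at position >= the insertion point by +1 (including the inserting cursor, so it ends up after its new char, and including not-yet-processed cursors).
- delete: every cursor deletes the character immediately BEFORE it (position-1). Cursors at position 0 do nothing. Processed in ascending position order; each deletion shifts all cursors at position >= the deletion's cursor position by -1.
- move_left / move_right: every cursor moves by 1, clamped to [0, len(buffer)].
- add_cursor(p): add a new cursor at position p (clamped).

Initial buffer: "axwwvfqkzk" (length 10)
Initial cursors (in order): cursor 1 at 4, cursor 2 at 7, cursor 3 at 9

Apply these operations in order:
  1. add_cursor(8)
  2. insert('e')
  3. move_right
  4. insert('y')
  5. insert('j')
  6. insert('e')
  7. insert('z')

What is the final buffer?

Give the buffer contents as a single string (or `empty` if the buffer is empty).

Answer: axwwevyjezfqekyjezezyjezekyjez

Derivation:
After op 1 (add_cursor(8)): buffer="axwwvfqkzk" (len 10), cursors c1@4 c2@7 c4@8 c3@9, authorship ..........
After op 2 (insert('e')): buffer="axwwevfqekezek" (len 14), cursors c1@5 c2@9 c4@11 c3@13, authorship ....1...2.4.3.
After op 3 (move_right): buffer="axwwevfqekezek" (len 14), cursors c1@6 c2@10 c4@12 c3@14, authorship ....1...2.4.3.
After op 4 (insert('y')): buffer="axwwevyfqekyezyeky" (len 18), cursors c1@7 c2@12 c4@15 c3@18, authorship ....1.1..2.24.43.3
After op 5 (insert('j')): buffer="axwwevyjfqekyjezyjekyj" (len 22), cursors c1@8 c2@14 c4@18 c3@22, authorship ....1.11..2.224.443.33
After op 6 (insert('e')): buffer="axwwevyjefqekyjeezyjeekyje" (len 26), cursors c1@9 c2@16 c4@21 c3@26, authorship ....1.111..2.2224.4443.333
After op 7 (insert('z')): buffer="axwwevyjezfqekyjezezyjezekyjez" (len 30), cursors c1@10 c2@18 c4@24 c3@30, authorship ....1.1111..2.22224.44443.3333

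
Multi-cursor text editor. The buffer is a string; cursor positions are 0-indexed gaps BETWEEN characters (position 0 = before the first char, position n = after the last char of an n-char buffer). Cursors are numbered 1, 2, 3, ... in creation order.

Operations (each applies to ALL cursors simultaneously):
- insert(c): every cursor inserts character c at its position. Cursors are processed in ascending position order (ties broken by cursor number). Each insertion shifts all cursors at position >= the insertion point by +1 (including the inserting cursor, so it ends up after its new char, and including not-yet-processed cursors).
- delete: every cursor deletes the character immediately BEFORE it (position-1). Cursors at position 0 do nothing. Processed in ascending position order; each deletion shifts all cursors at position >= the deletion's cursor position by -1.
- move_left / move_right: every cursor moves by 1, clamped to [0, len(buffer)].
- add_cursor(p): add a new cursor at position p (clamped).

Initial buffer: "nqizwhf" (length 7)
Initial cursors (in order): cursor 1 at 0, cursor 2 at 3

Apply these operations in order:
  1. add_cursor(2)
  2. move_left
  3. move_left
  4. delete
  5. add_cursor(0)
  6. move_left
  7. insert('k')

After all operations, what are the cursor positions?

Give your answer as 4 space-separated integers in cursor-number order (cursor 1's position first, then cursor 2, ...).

After op 1 (add_cursor(2)): buffer="nqizwhf" (len 7), cursors c1@0 c3@2 c2@3, authorship .......
After op 2 (move_left): buffer="nqizwhf" (len 7), cursors c1@0 c3@1 c2@2, authorship .......
After op 3 (move_left): buffer="nqizwhf" (len 7), cursors c1@0 c3@0 c2@1, authorship .......
After op 4 (delete): buffer="qizwhf" (len 6), cursors c1@0 c2@0 c3@0, authorship ......
After op 5 (add_cursor(0)): buffer="qizwhf" (len 6), cursors c1@0 c2@0 c3@0 c4@0, authorship ......
After op 6 (move_left): buffer="qizwhf" (len 6), cursors c1@0 c2@0 c3@0 c4@0, authorship ......
After op 7 (insert('k')): buffer="kkkkqizwhf" (len 10), cursors c1@4 c2@4 c3@4 c4@4, authorship 1234......

Answer: 4 4 4 4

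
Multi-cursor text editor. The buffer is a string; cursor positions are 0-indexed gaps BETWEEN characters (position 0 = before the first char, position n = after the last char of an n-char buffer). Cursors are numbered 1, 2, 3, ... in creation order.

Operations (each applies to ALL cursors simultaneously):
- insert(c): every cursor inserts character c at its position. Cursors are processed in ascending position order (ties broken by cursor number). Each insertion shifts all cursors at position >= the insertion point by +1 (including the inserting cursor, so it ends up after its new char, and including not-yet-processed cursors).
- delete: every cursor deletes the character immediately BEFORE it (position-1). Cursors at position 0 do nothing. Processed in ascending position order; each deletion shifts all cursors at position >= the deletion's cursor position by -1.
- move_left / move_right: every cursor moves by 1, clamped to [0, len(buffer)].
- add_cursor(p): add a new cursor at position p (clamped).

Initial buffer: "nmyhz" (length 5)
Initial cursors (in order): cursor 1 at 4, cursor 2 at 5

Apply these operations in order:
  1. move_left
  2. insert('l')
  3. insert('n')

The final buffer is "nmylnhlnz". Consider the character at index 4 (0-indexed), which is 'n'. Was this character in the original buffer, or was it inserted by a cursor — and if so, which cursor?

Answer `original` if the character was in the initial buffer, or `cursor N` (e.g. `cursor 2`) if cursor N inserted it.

Answer: cursor 1

Derivation:
After op 1 (move_left): buffer="nmyhz" (len 5), cursors c1@3 c2@4, authorship .....
After op 2 (insert('l')): buffer="nmylhlz" (len 7), cursors c1@4 c2@6, authorship ...1.2.
After op 3 (insert('n')): buffer="nmylnhlnz" (len 9), cursors c1@5 c2@8, authorship ...11.22.
Authorship (.=original, N=cursor N): . . . 1 1 . 2 2 .
Index 4: author = 1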